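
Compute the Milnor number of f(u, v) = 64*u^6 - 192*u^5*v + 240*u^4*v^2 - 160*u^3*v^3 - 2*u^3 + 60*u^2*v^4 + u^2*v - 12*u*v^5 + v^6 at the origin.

7

The Hessian of f at 0 has rank 0. Corank 2; j^3 = -u^2*(2*u - v) has shape L^2 M (L != M), so D-series; mu = 7 gives D_7.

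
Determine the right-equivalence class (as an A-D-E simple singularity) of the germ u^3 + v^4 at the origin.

E_6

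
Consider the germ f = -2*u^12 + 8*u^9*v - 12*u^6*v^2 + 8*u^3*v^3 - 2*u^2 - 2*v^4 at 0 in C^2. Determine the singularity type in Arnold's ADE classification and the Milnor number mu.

Type A_3, Milnor number mu = 3.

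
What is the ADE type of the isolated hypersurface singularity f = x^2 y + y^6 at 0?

The Hessian of f at 0 has rank 0. Corank 2; j^3 = x^2*y has shape L^2 M (L != M), so D-series; mu = 7 gives D_7.

D7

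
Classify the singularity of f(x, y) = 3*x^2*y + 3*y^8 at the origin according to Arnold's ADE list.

The Hessian of f at 0 is [[0, 0], [0, 0]] with rank 0, so corank 2. A Groebner basis of the Jacobian ideal J(f) in C{x,y} is {x^2/8 + y^7, x^3, x*y}; counting standard monomials gives mu = 9. Corank 2; j^3 = 3*x^2*y has shape L^2 M (L != M), so D-series; mu = 9 gives D_9.

D_9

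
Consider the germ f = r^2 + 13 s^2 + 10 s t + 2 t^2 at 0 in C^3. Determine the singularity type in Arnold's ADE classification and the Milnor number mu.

Type A1, Milnor number mu = 1.

The Hessian of f at 0 has rank 3. Corank 0: nondegenerate Morse point, so A_1.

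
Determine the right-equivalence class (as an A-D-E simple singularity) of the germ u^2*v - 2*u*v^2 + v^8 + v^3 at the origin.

D_9

The Hessian of f at 0 is [[0, 0], [0, 0]] with rank 0, so corank 2. A Groebner basis of the Jacobian ideal J(f) in C{u,v} is {u^2/8 + v^7 - v^2/8, u^3 - v^3, u*v - v^2}; counting standard monomials gives mu = 9. Corank 2; j^3 = v*(u - v)^2 has shape L^2 M (L != M), so D-series; mu = 9 gives D_9.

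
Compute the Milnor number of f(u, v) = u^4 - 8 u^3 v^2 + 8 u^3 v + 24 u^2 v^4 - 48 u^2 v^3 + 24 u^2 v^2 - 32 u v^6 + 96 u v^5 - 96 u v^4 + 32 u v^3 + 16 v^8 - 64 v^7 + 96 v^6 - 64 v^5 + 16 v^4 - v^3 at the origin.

The Hessian of f at 0 is [[0, 0], [0, 0]] with rank 0, so corank 2. A Groebner basis of the Jacobian ideal J(f) in C{u,v} is {u^3 + 6*u^2*v, v^2}; counting standard monomials gives mu = 6. Corank 2; j^3 = -v^3 is a perfect cube, so E-series; the 4-jet and mu = 6 give E_6.

6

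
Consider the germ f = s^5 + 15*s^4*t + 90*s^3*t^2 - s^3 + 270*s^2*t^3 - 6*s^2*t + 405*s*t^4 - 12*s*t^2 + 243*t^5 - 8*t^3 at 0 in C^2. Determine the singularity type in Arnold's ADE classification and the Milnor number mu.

Type E_8, Milnor number mu = 8.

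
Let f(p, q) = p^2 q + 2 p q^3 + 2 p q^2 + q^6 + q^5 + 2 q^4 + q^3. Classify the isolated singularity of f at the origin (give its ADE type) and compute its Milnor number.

The Hessian of f at 0 has rank 0. Corank 2; j^3 = q*(p + q)^2 has shape L^2 M (L != M), so D-series; mu = 7 gives D_7.

Type D_7, Milnor number mu = 7.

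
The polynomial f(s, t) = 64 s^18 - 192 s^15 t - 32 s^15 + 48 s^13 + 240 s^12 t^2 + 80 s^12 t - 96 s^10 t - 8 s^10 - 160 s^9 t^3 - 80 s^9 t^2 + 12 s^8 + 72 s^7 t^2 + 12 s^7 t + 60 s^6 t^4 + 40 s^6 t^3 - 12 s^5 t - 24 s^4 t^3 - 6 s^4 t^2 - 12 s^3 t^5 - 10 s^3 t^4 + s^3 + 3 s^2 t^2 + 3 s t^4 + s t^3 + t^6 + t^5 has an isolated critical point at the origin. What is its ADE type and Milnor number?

Type E_7, Milnor number mu = 7.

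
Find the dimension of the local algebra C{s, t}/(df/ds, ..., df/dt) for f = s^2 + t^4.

3

The Hessian of f at 0 has rank 1. Corank 1: A-series; mu = 3 gives A_3.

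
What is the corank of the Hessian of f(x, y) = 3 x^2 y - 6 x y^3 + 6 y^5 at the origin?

2

The Hessian at 0 is [[0, 0], [0, 0]] of rank 0; hence corank 2.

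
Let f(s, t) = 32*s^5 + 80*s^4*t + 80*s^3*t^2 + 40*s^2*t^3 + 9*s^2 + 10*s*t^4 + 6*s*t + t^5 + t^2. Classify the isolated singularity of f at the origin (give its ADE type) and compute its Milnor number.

Type A_4, Milnor number mu = 4.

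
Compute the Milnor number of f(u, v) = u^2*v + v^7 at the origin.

The Hessian of f at 0 has rank 0. Corank 2; j^3 = u^2*v has shape L^2 M (L != M), so D-series; mu = 8 gives D_8.

8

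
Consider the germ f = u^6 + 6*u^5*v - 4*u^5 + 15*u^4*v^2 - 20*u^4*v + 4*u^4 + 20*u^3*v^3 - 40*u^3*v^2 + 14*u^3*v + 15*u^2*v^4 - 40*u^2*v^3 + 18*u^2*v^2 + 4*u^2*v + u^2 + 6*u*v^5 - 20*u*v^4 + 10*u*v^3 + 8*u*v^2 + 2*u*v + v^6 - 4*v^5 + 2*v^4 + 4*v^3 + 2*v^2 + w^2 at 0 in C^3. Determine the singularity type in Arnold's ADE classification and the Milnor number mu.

Type A1, Milnor number mu = 1.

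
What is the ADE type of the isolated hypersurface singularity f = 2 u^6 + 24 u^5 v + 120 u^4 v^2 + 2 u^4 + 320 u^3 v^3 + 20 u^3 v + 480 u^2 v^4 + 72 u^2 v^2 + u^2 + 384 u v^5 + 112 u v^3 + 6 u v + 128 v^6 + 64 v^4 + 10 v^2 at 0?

A1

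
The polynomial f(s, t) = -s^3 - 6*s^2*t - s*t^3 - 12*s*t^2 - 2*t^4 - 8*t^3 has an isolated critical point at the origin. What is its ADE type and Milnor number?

Type E_7, Milnor number mu = 7.

The Hessian of f at 0 has rank 0. Corank 2; j^3 = -(s + 2*t)^3 is a perfect cube, so E-series; the 4-jet and mu = 7 give E_7.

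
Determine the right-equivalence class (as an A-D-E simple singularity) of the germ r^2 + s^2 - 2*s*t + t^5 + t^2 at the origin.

The Hessian of f at 0 has rank 2. Corank 1: A-series; mu = 4 gives A_4.

A_{4}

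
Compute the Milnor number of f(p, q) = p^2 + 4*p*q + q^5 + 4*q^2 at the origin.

The Hessian of f at 0 is [[2, 4], [4, 8]] with rank 1, so corank 1. A Groebner basis of the Jacobian ideal J(f) in C{p,q} is {q^4, p + 2*q}; counting standard monomials gives mu = 4. Corank 1: A-series; mu = 4 gives A_4.

4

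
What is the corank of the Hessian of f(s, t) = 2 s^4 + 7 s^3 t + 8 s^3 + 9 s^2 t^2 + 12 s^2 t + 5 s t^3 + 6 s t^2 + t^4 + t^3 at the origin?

2

Hessian at 0 has rank 0.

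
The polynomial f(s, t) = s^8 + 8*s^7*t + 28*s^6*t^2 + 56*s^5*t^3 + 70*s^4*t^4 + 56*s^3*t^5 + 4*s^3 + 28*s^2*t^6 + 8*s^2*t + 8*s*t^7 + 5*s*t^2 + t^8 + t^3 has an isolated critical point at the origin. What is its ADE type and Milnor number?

Type D9, Milnor number mu = 9.

The Hessian of f at 0 is [[0, 0], [0, 0]] with rank 0, so corank 2. A Groebner basis of the Jacobian ideal J(f) in C{s,t} is {-32*s*t + t^7 - 16*t^2, s*t^2 + t^3/2, s^2 + 3*s*t/2 + t^2/2}; counting standard monomials gives mu = 9. Corank 2; j^3 = (s + t)*(2*s + t)^2 has shape L^2 M (L != M), so D-series; mu = 9 gives D_9.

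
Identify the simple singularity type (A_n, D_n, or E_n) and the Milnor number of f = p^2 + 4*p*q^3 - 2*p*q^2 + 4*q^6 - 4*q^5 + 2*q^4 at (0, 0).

Type A_{3}, Milnor number mu = 3.

The Hessian of f at 0 has rank 1. Corank 1: A-series; mu = 3 gives A_3.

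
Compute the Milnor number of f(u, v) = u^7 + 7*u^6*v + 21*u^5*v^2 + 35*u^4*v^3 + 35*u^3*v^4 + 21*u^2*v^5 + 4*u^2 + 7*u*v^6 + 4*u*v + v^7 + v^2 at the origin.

6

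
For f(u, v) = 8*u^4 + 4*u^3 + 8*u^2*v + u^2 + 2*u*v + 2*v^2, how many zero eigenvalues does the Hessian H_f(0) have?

0

The Hessian at 0 is [[2, 2], [2, 4]] of rank 2; hence corank 0.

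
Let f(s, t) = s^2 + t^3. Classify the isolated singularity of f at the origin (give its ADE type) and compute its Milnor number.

The Hessian of f at 0 has rank 1. Corank 1: A-series; mu = 2 gives A_2.

Type A_{2}, Milnor number mu = 2.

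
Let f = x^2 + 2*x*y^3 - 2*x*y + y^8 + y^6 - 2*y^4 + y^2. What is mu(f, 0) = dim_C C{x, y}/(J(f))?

7

The Hessian of f at 0 has rank 1. Corank 1: A-series; mu = 7 gives A_7.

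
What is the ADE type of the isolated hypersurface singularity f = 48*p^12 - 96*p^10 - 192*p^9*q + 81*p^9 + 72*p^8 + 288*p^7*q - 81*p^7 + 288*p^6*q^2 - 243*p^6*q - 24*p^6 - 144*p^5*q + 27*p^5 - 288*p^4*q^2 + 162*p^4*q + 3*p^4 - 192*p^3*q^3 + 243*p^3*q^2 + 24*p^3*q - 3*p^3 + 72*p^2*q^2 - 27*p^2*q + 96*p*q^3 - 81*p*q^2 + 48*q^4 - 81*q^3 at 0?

The Hessian of f at 0 has rank 0. Corank 2; j^3 = -3*(p + 3*q)^3 is a perfect cube, so E-series; the 4-jet and mu = 6 give E_6.

E6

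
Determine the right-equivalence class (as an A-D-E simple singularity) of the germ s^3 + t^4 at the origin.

E_{6}

The Hessian of f at 0 has rank 0. Corank 2; j^3 = s^3 is a perfect cube, so E-series; the 4-jet and mu = 6 give E_6.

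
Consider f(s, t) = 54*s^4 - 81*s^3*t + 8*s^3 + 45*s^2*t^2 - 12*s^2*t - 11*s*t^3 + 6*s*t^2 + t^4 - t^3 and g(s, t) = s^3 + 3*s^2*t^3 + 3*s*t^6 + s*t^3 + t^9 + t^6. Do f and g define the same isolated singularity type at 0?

Yes.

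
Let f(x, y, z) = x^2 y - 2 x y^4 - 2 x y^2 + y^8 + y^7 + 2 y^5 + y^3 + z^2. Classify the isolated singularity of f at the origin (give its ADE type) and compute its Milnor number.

Type D_9, Milnor number mu = 9.

The Hessian of f at 0 is [[0, 0, 0], [0, 0, 0], [0, 0, 2]] with rank 1, so corank 2. A Groebner basis of the Jacobian ideal J(f) in C{x,y,z} is {x^2*y^2 - 16*x^2*y - 2*x^2 + 32*x*y^2 + 3*x*y - 16*y^3 - y^2, -8*x^2*y - x^2 + x*y^3 + 16*x*y^2 + x*y - 8*y^3, -x*y + y^4 + y^2, x^3 - 3*x^2*y + 3*x*y^2 - y^3, z}; counting standard monomials gives mu = 9. Corank 2; j^3 = y*(x - y)^2 has shape L^2 M (L != M), so D-series; mu = 9 gives D_9.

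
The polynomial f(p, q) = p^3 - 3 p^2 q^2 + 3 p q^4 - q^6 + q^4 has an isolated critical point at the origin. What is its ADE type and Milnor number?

The Hessian of f at 0 is [[0, 0], [0, 0]] with rank 0, so corank 2. A Groebner basis of the Jacobian ideal J(f) in C{p,q} is {p^3, p^2*q, -p^2/2 + p*q^2, q^3}; counting standard monomials gives mu = 6. Corank 2; j^3 = p^3 is a perfect cube, so E-series; the 4-jet and mu = 6 give E_6.

Type E_6, Milnor number mu = 6.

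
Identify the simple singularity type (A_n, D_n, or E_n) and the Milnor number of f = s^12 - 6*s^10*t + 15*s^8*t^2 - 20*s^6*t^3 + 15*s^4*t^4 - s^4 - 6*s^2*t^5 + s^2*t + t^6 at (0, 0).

Type D_{7}, Milnor number mu = 7.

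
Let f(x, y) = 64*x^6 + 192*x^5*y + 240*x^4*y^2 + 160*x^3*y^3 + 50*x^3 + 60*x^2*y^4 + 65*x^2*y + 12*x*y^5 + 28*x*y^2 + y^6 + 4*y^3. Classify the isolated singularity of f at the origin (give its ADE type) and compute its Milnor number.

Type D_{7}, Milnor number mu = 7.

The Hessian of f at 0 has rank 0. Corank 2; j^3 = (2*x + y)*(5*x + 2*y)^2 has shape L^2 M (L != M), so D-series; mu = 7 gives D_7.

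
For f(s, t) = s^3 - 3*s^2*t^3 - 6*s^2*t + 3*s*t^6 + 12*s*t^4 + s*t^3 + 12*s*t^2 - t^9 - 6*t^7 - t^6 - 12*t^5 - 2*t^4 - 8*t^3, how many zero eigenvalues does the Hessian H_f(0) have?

The Hessian at 0 is [[0, 0], [0, 0]] of rank 0; hence corank 2.

2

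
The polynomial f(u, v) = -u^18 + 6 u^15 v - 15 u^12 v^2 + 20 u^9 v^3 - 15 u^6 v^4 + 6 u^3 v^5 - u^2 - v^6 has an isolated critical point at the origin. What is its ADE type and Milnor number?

Type A_5, Milnor number mu = 5.

The Hessian of f at 0 has rank 1. Corank 1: A-series; mu = 5 gives A_5.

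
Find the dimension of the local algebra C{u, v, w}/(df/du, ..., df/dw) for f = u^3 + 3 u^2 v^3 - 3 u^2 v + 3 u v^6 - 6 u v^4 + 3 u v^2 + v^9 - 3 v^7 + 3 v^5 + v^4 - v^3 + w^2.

The Hessian of f at 0 is [[0, 0, 0], [0, 0, 0], [0, 0, 2]] with rank 1, so corank 2. A Groebner basis of the Jacobian ideal J(f) in C{u,v,w} is {v^3, u^2 - 2*u*v + v^2, w}; counting standard monomials gives mu = 6. Corank 2; j^3 = (u - v)^3 is a perfect cube, so E-series; the 4-jet and mu = 6 give E_6.

6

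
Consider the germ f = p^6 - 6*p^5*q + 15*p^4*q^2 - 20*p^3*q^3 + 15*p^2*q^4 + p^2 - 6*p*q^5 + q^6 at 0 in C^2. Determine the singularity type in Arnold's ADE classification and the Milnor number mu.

Type A5, Milnor number mu = 5.

The Hessian of f at 0 is [[2, 0], [0, 0]] with rank 1, so corank 1. A Groebner basis of the Jacobian ideal J(f) in C{p,q} is {q^5, p}; counting standard monomials gives mu = 5. Corank 1: A-series; mu = 5 gives A_5.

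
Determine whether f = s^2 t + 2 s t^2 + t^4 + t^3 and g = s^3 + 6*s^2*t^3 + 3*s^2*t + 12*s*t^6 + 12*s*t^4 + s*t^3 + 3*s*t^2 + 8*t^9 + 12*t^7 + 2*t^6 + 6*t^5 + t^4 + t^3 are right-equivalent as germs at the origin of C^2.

No.

The Hessian of f at 0 has rank 0. Corank 2; j^3 = t*(s + t)^2 has shape L^2 M (L != M), so D-series; mu = 5 gives D_5. The Hessian of g at 0 has rank 0. Corank 2; j^3 = (s + t)^3 is a perfect cube, so E-series; the 4-jet and mu = 7 give E_7. f is D_5 but g is E_7, hence not right-equivalent.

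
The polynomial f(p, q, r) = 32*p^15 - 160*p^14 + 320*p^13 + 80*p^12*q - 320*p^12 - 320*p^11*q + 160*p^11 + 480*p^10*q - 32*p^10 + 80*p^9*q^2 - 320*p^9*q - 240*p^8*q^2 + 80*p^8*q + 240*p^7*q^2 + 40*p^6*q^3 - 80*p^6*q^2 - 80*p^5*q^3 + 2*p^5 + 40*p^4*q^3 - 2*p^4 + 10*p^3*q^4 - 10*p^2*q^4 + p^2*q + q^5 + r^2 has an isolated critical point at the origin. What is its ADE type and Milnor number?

Type D6, Milnor number mu = 6.

The Hessian of f at 0 has rank 1. Corank 2; j^3 = p^2*q has shape L^2 M (L != M), so D-series; mu = 6 gives D_6.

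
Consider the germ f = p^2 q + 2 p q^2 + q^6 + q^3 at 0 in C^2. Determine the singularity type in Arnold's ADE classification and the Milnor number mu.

The Hessian of f at 0 is [[0, 0], [0, 0]] with rank 0, so corank 2. A Groebner basis of the Jacobian ideal J(f) in C{p,q} is {p^2/6 + q^5 - q^2/6, p^3 + q^3, p*q + q^2}; counting standard monomials gives mu = 7. Corank 2; j^3 = q*(p + q)^2 has shape L^2 M (L != M), so D-series; mu = 7 gives D_7.

Type D_{7}, Milnor number mu = 7.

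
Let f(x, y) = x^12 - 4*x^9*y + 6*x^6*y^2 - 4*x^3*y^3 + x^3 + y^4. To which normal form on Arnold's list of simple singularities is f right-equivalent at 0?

E6

The Hessian of f at 0 is [[0, 0], [0, 0]] with rank 0, so corank 2. A Groebner basis of the Jacobian ideal J(f) in C{x,y} is {y^3, x^2}; counting standard monomials gives mu = 6. Corank 2; j^3 = x^3 is a perfect cube, so E-series; the 4-jet and mu = 6 give E_6.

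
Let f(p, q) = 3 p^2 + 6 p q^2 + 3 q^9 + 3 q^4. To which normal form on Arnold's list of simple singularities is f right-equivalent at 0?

A8

The Hessian of f at 0 is [[6, 0], [0, 0]] with rank 1, so corank 1. A Groebner basis of the Jacobian ideal J(f) in C{p,q} is {p^4, p + q^2}; counting standard monomials gives mu = 8. Corank 1: A-series; mu = 8 gives A_8.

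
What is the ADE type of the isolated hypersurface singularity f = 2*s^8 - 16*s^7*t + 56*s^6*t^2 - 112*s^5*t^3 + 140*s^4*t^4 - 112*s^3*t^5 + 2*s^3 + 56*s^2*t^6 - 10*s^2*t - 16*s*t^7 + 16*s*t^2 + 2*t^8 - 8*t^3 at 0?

D9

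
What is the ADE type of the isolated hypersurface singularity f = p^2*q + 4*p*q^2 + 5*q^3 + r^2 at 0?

D4

The Hessian of f at 0 has rank 1. Corank 2; j^3 = q*(p^2 + 4*p*q + 5*q^2) splits into three distinct lines over C (the quadratic factor has nonzero discriminant), so D_4.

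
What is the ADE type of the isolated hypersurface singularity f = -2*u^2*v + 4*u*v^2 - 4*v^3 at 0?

D_{4}

The Hessian of f at 0 has rank 0. Corank 2; j^3 = -2*v*(u^2 - 2*u*v + 2*v^2) splits into three distinct lines over C (the quadratic factor has nonzero discriminant), so D_4.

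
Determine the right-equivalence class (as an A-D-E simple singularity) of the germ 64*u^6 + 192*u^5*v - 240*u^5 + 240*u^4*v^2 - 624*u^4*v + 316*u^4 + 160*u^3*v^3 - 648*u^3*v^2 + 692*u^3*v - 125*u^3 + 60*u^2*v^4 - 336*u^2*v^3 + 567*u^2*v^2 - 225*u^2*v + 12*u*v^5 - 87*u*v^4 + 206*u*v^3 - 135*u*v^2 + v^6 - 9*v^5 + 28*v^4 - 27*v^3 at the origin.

E6

The Hessian of f at 0 has rank 0. Corank 2; j^3 = -(5*u + 3*v)^3 is a perfect cube, so E-series; the 4-jet and mu = 6 give E_6.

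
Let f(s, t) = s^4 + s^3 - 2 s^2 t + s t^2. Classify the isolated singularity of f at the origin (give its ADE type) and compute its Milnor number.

Type D5, Milnor number mu = 5.

The Hessian of f at 0 is [[0, 0], [0, 0]] with rank 0, so corank 2. A Groebner basis of the Jacobian ideal J(f) in C{s,t} is {s*t^2 - s*t/4 + t^2/4, -s*t/4 + t^3 + t^2/4, s^2 - s*t}; counting standard monomials gives mu = 5. Corank 2; j^3 = s*(s - t)^2 has shape L^2 M (L != M), so D-series; mu = 5 gives D_5.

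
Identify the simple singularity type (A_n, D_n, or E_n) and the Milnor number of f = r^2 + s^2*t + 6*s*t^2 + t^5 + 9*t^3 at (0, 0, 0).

Type D_6, Milnor number mu = 6.

The Hessian of f at 0 is [[0, 0, 0], [0, 0, 0], [0, 0, 2]] with rank 1, so corank 2. A Groebner basis of the Jacobian ideal J(f) in C{s,t,r} is {s^2/5 + t^4 - 9*t^2/5, s^3 + 27*t^3, s*t + 3*t^2, r}; counting standard monomials gives mu = 6. Corank 2; j^3 = t*(s + 3*t)^2 has shape L^2 M (L != M), so D-series; mu = 6 gives D_6.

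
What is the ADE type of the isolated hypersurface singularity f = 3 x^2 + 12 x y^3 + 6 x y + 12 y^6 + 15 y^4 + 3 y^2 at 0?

The Hessian of f at 0 is [[6, 6], [6, 6]] with rank 1, so corank 1. A Groebner basis of the Jacobian ideal J(f) in C{x,y} is {y^3, x + y}; counting standard monomials gives mu = 3. Corank 1: A-series; mu = 3 gives A_3.

A3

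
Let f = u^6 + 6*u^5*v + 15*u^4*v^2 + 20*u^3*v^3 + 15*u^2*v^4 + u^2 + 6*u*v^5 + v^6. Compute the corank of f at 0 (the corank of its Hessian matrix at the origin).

1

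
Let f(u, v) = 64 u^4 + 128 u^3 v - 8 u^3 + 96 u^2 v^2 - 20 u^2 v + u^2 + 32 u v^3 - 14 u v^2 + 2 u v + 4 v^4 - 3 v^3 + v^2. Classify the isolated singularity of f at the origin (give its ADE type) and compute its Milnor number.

Type A_2, Milnor number mu = 2.

The Hessian of f at 0 is [[2, 2], [2, 2]] with rank 1, so corank 1. A Groebner basis of the Jacobian ideal J(f) in C{u,v} is {v^2, u + v}; counting standard monomials gives mu = 2. Corank 1: A-series; mu = 2 gives A_2.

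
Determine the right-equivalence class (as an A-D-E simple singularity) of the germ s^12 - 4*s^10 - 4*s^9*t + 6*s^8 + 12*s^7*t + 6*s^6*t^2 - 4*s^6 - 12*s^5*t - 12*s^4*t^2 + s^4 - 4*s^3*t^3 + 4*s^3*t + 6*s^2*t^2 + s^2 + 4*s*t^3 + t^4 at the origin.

A_3

The Hessian of f at 0 has rank 1. Corank 1: A-series; mu = 3 gives A_3.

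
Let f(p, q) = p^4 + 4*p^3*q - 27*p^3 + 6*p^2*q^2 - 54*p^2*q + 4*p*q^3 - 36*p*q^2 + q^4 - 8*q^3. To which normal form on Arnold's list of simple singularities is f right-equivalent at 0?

The Hessian of f at 0 has rank 0. Corank 2; j^3 = -(3*p + 2*q)^3 is a perfect cube, so E-series; the 4-jet and mu = 6 give E_6.

E6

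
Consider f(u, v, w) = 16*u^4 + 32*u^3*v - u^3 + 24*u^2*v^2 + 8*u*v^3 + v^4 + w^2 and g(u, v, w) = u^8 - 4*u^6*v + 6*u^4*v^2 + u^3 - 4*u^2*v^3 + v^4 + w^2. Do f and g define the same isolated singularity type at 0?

Yes.

The Hessian of f at 0 has rank 1. Corank 2; j^3 = -u^3 is a perfect cube, so E-series; the 4-jet and mu = 6 give E_6. The Hessian of g at 0 has rank 1. Corank 2; j^3 = u^3 is a perfect cube, so E-series; the 4-jet and mu = 6 give E_6. Both have type E_6, hence right-equivalent.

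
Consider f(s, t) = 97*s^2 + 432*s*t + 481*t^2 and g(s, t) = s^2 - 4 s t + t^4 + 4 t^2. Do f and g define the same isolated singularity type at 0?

No.

The Hessian of f at 0 is [[194, 432], [432, 962]] with rank 2, so corank 0. A Groebner basis of the Jacobian ideal J(f) in C{s,t} is {s, t}; counting standard monomials gives mu = 1. Corank 0: nondegenerate Morse point, so A_1. The Hessian of g at 0 is [[2, -4], [-4, 8]] with rank 1, so corank 1. A Groebner basis of the Jacobian ideal J(g) in C{s,t} is {t^3, s - 2*t}; counting standard monomials gives mu = 3. Corank 1: A-series; mu = 3 gives A_3. f is A_1 but g is A_3, hence not right-equivalent.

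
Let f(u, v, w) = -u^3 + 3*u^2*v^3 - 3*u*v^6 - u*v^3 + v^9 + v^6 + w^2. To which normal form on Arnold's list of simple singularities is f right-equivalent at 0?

The Hessian of f at 0 is [[0, 0, 0], [0, 0, 0], [0, 0, 2]] with rank 1, so corank 2. A Groebner basis of the Jacobian ideal J(f) in C{u,v,w} is {u^3, u*v^2, 3*u^2 + v^3, w}; counting standard monomials gives mu = 7. Corank 2; j^3 = -u^3 is a perfect cube, so E-series; the 4-jet and mu = 7 give E_7.

E7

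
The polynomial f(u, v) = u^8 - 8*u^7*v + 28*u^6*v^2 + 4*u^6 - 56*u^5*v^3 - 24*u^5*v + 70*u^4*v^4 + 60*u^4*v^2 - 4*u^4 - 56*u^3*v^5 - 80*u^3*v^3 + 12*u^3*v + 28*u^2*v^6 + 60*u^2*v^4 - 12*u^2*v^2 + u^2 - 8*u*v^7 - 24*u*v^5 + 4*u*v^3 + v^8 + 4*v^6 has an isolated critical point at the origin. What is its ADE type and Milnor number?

Type A_7, Milnor number mu = 7.

The Hessian of f at 0 has rank 1. Corank 1: A-series; mu = 7 gives A_7.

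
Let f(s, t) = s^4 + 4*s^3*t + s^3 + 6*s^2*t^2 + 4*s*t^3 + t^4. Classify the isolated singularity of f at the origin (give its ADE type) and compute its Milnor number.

The Hessian of f at 0 has rank 0. Corank 2; j^3 = s^3 is a perfect cube, so E-series; the 4-jet and mu = 6 give E_6.

Type E_{6}, Milnor number mu = 6.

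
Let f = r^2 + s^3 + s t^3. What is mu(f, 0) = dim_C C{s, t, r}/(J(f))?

The Hessian of f at 0 has rank 1. Corank 2; j^3 = s^3 is a perfect cube, so E-series; the 4-jet and mu = 7 give E_7.

7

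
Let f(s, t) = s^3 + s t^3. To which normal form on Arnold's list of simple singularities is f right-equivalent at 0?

E7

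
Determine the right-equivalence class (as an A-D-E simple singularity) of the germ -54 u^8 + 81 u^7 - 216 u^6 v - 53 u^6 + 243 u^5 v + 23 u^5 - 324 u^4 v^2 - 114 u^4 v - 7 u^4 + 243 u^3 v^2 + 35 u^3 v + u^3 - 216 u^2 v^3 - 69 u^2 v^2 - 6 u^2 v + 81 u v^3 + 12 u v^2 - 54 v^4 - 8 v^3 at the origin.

E_{7}

The Hessian of f at 0 has rank 0. Corank 2; j^3 = (u - 2*v)^3 is a perfect cube, so E-series; the 4-jet and mu = 7 give E_7.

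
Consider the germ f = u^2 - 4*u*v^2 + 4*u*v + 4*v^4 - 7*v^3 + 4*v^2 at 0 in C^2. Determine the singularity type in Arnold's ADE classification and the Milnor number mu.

The Hessian of f at 0 is [[2, 4], [4, 8]] with rank 1, so corank 1. A Groebner basis of the Jacobian ideal J(f) in C{u,v} is {v^2, u + 2*v}; counting standard monomials gives mu = 2. Corank 1: A-series; mu = 2 gives A_2.

Type A_{2}, Milnor number mu = 2.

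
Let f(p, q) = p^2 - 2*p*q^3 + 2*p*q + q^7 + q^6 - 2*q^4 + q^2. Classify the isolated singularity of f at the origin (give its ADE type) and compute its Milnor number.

Type A_6, Milnor number mu = 6.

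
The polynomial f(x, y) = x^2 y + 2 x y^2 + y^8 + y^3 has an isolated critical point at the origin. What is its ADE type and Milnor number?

The Hessian of f at 0 has rank 0. Corank 2; j^3 = y*(x + y)^2 has shape L^2 M (L != M), so D-series; mu = 9 gives D_9.

Type D_9, Milnor number mu = 9.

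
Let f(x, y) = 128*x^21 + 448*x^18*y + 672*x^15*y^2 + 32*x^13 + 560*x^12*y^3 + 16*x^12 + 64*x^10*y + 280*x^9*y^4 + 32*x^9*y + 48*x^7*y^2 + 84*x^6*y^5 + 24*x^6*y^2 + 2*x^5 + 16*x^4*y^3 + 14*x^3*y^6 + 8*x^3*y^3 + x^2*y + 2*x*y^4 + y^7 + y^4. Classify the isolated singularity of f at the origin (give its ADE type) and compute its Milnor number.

Type D_{5}, Milnor number mu = 5.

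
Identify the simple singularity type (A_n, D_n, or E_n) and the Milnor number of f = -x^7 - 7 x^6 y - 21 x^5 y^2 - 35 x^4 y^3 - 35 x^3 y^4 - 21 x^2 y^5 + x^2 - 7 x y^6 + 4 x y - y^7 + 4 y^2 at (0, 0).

Type A_6, Milnor number mu = 6.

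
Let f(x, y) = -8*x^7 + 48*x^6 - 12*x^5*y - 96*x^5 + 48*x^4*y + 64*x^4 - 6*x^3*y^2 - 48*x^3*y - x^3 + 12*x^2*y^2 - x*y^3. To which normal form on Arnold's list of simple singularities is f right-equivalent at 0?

The Hessian of f at 0 has rank 0. Corank 2; j^3 = -x^3 is a perfect cube, so E-series; the 4-jet and mu = 7 give E_7.

E_7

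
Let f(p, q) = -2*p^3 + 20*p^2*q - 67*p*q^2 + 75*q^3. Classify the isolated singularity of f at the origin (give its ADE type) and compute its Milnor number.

Type D4, Milnor number mu = 4.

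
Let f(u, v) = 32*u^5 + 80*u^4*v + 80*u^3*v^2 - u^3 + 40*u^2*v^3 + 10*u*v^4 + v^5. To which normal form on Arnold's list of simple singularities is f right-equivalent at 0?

The Hessian of f at 0 has rank 0. Corank 2; j^3 = -u^3 is a perfect cube, so E-series; the 5-jet and mu = 8 give E_8.

E_{8}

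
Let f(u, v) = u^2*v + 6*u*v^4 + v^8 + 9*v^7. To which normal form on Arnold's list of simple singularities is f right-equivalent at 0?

D_9

The Hessian of f at 0 is [[0, 0], [0, 0]] with rank 0, so corank 2. A Groebner basis of the Jacobian ideal J(f) in C{u,v} is {u^2*v^2, 8*u^2*v/27 + u^2/3 + u*v^3, u*v/3 + v^4, u^3}; counting standard monomials gives mu = 9. Corank 2; j^3 = u^2*v has shape L^2 M (L != M), so D-series; mu = 9 gives D_9.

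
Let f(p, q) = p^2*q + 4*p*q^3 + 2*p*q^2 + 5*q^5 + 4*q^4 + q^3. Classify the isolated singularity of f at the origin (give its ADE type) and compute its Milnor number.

The Hessian of f at 0 has rank 0. Corank 2; j^3 = q*(p + q)^2 has shape L^2 M (L != M), so D-series; mu = 6 gives D_6.

Type D_{6}, Milnor number mu = 6.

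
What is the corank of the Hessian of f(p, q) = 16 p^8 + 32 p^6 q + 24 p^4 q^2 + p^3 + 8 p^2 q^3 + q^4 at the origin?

2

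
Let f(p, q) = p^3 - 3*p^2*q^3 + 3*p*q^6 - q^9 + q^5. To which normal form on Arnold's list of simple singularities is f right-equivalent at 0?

E8

The Hessian of f at 0 is [[0, 0], [0, 0]] with rank 0, so corank 2. A Groebner basis of the Jacobian ideal J(f) in C{p,q} is {-p^2/2 + p*q^3, q^4, p^3, p^2*q}; counting standard monomials gives mu = 8. Corank 2; j^3 = p^3 is a perfect cube, so E-series; the 5-jet and mu = 8 give E_8.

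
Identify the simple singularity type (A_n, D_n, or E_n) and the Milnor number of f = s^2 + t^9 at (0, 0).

Type A_8, Milnor number mu = 8.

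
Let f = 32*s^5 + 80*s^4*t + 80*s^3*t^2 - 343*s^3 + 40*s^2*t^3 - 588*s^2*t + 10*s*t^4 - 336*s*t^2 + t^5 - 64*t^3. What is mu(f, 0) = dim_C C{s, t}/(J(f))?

The Hessian of f at 0 has rank 0. Corank 2; j^3 = -(7*s + 4*t)^3 is a perfect cube, so E-series; the 5-jet and mu = 8 give E_8.

8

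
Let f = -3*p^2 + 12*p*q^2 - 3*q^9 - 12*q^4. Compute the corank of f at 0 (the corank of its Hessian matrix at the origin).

Hessian at 0 has rank 1.

1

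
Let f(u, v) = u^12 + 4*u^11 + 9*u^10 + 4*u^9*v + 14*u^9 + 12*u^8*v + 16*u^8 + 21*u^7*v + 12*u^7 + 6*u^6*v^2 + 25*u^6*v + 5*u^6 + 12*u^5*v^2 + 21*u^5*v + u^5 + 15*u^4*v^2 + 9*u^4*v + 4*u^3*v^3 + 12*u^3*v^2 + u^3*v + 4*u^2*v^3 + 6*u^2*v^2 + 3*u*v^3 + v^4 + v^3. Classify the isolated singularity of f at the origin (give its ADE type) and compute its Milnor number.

Type E7, Milnor number mu = 7.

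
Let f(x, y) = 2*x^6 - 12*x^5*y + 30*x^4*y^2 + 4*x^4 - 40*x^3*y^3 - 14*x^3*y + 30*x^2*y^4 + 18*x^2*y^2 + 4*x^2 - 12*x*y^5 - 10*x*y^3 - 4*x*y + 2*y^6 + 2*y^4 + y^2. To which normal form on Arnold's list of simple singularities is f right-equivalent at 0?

A_{5}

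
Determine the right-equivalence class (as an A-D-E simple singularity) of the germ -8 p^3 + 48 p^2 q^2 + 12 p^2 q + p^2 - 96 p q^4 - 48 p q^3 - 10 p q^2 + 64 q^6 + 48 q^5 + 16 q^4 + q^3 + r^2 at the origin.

The Hessian of f at 0 has rank 2. Corank 1: A-series; mu = 2 gives A_2.

A2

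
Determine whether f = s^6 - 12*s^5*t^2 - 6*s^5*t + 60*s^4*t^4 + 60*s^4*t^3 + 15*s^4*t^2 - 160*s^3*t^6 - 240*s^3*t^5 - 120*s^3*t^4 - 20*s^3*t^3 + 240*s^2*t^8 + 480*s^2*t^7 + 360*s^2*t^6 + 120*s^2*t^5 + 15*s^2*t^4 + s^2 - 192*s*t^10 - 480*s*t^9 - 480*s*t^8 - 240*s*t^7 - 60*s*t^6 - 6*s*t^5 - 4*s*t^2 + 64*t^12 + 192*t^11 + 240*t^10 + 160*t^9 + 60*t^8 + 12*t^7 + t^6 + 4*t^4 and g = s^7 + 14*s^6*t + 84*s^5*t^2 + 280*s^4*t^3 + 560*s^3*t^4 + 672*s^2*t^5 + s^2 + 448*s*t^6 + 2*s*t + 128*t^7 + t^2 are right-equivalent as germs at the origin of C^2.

No.

The Hessian of f at 0 has rank 1. Corank 1: A-series; mu = 5 gives A_5. The Hessian of g at 0 has rank 1. Corank 1: A-series; mu = 6 gives A_6. f is A_5 but g is A_6, hence not right-equivalent.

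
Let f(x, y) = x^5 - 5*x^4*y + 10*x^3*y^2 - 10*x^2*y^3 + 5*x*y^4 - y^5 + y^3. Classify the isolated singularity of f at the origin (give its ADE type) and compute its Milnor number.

The Hessian of f at 0 is [[0, 0], [0, 0]] with rank 0, so corank 2. A Groebner basis of the Jacobian ideal J(f) in C{x,y} is {x^4 - 4*x^3*y, y^2}; counting standard monomials gives mu = 8. Corank 2; j^3 = y^3 is a perfect cube, so E-series; the 5-jet and mu = 8 give E_8.

Type E_{8}, Milnor number mu = 8.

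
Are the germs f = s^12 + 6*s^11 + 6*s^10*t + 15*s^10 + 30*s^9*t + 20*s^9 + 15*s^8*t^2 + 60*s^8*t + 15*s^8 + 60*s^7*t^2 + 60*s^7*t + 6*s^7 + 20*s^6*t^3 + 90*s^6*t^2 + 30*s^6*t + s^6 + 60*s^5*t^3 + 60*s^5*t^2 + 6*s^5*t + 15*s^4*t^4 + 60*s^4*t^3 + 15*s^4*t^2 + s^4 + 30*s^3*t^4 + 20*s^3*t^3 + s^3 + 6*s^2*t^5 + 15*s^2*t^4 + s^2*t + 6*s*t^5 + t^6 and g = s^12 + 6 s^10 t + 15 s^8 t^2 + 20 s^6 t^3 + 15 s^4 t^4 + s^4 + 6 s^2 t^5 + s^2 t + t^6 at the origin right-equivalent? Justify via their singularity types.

Yes.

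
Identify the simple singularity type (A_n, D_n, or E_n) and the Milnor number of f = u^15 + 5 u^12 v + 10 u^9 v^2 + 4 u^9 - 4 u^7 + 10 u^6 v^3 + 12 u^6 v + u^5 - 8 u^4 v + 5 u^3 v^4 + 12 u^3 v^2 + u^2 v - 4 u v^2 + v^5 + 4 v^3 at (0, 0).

Type D_{6}, Milnor number mu = 6.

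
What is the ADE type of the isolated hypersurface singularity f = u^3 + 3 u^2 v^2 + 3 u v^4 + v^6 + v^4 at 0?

The Hessian of f at 0 is [[0, 0], [0, 0]] with rank 0, so corank 2. A Groebner basis of the Jacobian ideal J(f) in C{u,v} is {u^3, u^2*v, u^2/2 + u*v^2, v^3}; counting standard monomials gives mu = 6. Corank 2; j^3 = u^3 is a perfect cube, so E-series; the 4-jet and mu = 6 give E_6.

E6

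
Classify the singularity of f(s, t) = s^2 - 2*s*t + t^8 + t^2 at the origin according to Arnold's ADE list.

The Hessian of f at 0 is [[2, -2], [-2, 2]] with rank 1, so corank 1. A Groebner basis of the Jacobian ideal J(f) in C{s,t} is {t^7, s - t}; counting standard monomials gives mu = 7. Corank 1: A-series; mu = 7 gives A_7.

A_7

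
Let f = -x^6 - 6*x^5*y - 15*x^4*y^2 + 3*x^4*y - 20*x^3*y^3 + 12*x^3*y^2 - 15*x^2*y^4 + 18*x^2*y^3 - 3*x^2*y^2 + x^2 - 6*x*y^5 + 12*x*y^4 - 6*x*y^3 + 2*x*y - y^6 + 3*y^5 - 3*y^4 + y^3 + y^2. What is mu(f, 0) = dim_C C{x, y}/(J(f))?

The Hessian of f at 0 has rank 1. Corank 1: A-series; mu = 2 gives A_2.

2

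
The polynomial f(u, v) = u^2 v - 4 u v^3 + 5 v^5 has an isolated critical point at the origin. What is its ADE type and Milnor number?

Type D_6, Milnor number mu = 6.

The Hessian of f at 0 is [[0, 0], [0, 0]] with rank 0, so corank 2. A Groebner basis of the Jacobian ideal J(f) in C{u,v} is {u^3, u^2*v, 2*u^2 + u*v^2, -u*v/2 + v^3}; counting standard monomials gives mu = 6. Corank 2; j^3 = u^2*v has shape L^2 M (L != M), so D-series; mu = 6 gives D_6.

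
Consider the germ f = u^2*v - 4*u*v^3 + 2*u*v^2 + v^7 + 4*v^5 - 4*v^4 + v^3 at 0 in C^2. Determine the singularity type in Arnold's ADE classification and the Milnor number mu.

The Hessian of f at 0 has rank 0. Corank 2; j^3 = v*(u + v)^2 has shape L^2 M (L != M), so D-series; mu = 8 gives D_8.

Type D_{8}, Milnor number mu = 8.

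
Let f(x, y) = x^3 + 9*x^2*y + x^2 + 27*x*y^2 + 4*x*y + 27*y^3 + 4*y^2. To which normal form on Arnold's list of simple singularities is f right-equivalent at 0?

A_{2}

The Hessian of f at 0 is [[2, 4], [4, 8]] with rank 1, so corank 1. A Groebner basis of the Jacobian ideal J(f) in C{x,y} is {y^2, x + 2*y}; counting standard monomials gives mu = 2. Corank 1: A-series; mu = 2 gives A_2.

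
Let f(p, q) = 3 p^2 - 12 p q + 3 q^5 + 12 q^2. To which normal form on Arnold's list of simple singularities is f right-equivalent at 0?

The Hessian of f at 0 has rank 1. Corank 1: A-series; mu = 4 gives A_4.

A_4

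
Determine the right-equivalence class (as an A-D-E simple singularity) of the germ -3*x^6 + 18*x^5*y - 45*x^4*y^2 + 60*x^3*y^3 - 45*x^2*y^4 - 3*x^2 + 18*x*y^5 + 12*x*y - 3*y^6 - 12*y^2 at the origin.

A5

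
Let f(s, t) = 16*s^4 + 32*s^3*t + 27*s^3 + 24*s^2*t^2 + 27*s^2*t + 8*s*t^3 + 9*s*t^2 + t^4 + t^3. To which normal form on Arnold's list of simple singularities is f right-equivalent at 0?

E_6

The Hessian of f at 0 has rank 0. Corank 2; j^3 = (3*s + t)^3 is a perfect cube, so E-series; the 4-jet and mu = 6 give E_6.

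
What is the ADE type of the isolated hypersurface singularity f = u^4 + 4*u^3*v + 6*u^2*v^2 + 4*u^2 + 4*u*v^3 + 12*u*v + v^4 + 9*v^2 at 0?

The Hessian of f at 0 is [[8, 12], [12, 18]] with rank 1, so corank 1. A Groebner basis of the Jacobian ideal J(f) in C{u,v} is {v^3, u + 3*v/2}; counting standard monomials gives mu = 3. Corank 1: A-series; mu = 3 gives A_3.

A_{3}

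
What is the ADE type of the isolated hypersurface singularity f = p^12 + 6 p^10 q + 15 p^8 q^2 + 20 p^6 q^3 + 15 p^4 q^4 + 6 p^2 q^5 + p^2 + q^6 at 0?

A5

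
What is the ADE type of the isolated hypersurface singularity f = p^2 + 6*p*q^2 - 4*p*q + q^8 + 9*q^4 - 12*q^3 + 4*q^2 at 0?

A7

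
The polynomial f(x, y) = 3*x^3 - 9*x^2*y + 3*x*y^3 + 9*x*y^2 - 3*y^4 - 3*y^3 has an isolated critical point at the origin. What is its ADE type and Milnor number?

Type E_7, Milnor number mu = 7.

The Hessian of f at 0 is [[0, 0], [0, 0]] with rank 0, so corank 2. A Groebner basis of the Jacobian ideal J(f) in C{x,y} is {x^3 - 3*x^2*y - 6*x^2 + 12*x*y - 6*y^2, 3*x^2 + x*y^2 - 6*x*y + 3*y^2, 3*x^2 - 6*x*y + y^3 + 3*y^2}; counting standard monomials gives mu = 7. Corank 2; j^3 = 3*(x - y)^3 is a perfect cube, so E-series; the 4-jet and mu = 7 give E_7.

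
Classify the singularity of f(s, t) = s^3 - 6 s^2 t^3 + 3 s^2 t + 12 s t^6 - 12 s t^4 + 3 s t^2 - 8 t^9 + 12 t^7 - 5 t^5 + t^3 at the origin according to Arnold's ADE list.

E_{8}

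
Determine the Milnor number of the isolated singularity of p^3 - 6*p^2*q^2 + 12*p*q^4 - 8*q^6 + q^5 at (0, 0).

8

The Hessian of f at 0 has rank 0. Corank 2; j^3 = p^3 is a perfect cube, so E-series; the 5-jet and mu = 8 give E_8.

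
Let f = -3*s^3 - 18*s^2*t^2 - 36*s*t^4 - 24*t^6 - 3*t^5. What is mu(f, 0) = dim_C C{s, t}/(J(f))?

8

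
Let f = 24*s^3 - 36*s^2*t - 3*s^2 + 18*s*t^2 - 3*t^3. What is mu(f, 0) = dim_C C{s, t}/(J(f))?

2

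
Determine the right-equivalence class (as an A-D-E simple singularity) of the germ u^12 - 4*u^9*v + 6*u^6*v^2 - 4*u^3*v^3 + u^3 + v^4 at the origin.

The Hessian of f at 0 has rank 0. Corank 2; j^3 = u^3 is a perfect cube, so E-series; the 4-jet and mu = 6 give E_6.

E_{6}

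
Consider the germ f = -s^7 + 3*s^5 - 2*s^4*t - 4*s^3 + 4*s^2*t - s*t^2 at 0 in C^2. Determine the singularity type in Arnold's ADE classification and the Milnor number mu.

The Hessian of f at 0 has rank 0. Corank 2; j^3 = -s*(2*s - t)^2 has shape L^2 M (L != M), so D-series; mu = 6 gives D_6.

Type D_{6}, Milnor number mu = 6.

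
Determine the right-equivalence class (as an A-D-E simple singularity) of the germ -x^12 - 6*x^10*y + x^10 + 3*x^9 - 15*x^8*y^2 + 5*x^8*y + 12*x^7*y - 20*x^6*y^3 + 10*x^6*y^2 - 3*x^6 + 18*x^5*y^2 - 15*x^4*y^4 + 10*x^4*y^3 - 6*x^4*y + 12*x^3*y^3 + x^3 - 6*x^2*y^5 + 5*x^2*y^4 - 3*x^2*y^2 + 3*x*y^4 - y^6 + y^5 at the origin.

The Hessian of f at 0 is [[0, 0], [0, 0]] with rank 0, so corank 2. A Groebner basis of the Jacobian ideal J(f) in C{x,y} is {y^4, x^3, -x^2/2 + x*y^2}; counting standard monomials gives mu = 8. Corank 2; j^3 = x^3 is a perfect cube, so E-series; the 5-jet and mu = 8 give E_8.

E8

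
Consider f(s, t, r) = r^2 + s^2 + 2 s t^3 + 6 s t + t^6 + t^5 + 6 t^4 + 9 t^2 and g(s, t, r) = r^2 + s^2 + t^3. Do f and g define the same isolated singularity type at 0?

The Hessian of f at 0 is [[2, 6, 0], [6, 18, 0], [0, 0, 2]] with rank 2, so corank 1. A Groebner basis of the Jacobian ideal J(f) in C{s,t,r} is {s + t^3 + 3*t, s^2 - 9*t^2, s*t + 3*t^2, r}; counting standard monomials gives mu = 4. Corank 1: A-series; mu = 4 gives A_4. The Hessian of g at 0 is [[2, 0, 0], [0, 0, 0], [0, 0, 2]] with rank 2, so corank 1. A Groebner basis of the Jacobian ideal J(g) in C{s,t,r} is {t^2, s, r}; counting standard monomials gives mu = 2. Corank 1: A-series; mu = 2 gives A_2. f is A_4 but g is A_2, hence not right-equivalent.

No.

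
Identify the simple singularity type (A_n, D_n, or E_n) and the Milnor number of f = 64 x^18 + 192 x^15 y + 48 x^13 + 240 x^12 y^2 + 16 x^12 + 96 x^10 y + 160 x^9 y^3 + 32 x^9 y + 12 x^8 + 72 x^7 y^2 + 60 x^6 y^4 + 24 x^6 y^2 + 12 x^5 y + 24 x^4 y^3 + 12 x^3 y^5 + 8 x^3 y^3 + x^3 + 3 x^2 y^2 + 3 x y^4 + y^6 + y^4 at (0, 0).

The Hessian of f at 0 is [[0, 0], [0, 0]] with rank 0, so corank 2. A Groebner basis of the Jacobian ideal J(f) in C{x,y} is {x^3, x^2*y, x^2/2 + x*y^2, y^3}; counting standard monomials gives mu = 6. Corank 2; j^3 = x^3 is a perfect cube, so E-series; the 4-jet and mu = 6 give E_6.

Type E6, Milnor number mu = 6.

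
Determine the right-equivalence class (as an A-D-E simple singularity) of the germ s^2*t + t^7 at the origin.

D8

The Hessian of f at 0 has rank 0. Corank 2; j^3 = s^2*t has shape L^2 M (L != M), so D-series; mu = 8 gives D_8.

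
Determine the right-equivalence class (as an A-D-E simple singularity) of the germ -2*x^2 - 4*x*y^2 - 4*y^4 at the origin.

The Hessian of f at 0 has rank 1. Corank 1: A-series; mu = 3 gives A_3.

A_3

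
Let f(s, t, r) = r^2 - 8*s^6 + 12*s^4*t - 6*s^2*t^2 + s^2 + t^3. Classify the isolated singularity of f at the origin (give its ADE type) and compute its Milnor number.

Type A_2, Milnor number mu = 2.

The Hessian of f at 0 is [[2, 0, 0], [0, 0, 0], [0, 0, 2]] with rank 2, so corank 1. A Groebner basis of the Jacobian ideal J(f) in C{s,t,r} is {t^2, s, r}; counting standard monomials gives mu = 2. Corank 1: A-series; mu = 2 gives A_2.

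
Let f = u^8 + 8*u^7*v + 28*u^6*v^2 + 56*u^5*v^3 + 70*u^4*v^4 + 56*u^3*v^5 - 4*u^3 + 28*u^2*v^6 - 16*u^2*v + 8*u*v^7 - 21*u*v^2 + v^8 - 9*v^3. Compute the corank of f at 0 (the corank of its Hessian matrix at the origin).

2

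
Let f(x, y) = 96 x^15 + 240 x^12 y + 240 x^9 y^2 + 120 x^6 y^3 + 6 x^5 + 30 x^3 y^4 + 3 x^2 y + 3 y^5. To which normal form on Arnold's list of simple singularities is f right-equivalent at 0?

D_6

The Hessian of f at 0 has rank 0. Corank 2; j^3 = 3*x^2*y has shape L^2 M (L != M), so D-series; mu = 6 gives D_6.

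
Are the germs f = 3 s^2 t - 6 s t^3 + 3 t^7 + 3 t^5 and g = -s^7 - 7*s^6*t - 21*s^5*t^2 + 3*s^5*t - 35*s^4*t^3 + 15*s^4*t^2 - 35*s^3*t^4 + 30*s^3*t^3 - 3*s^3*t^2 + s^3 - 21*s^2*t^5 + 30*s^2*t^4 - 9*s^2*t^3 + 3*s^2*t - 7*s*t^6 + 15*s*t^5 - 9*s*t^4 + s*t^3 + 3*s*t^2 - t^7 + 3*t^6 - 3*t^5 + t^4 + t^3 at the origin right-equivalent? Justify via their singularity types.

The Hessian of f at 0 has rank 0. Corank 2; j^3 = 3*s^2*t has shape L^2 M (L != M), so D-series; mu = 8 gives D_8. The Hessian of g at 0 has rank 0. Corank 2; j^3 = (s + t)^3 is a perfect cube, so E-series; the 4-jet and mu = 7 give E_7. f is D_8 but g is E_7, hence not right-equivalent.

No.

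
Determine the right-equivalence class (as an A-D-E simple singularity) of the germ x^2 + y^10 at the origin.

A_9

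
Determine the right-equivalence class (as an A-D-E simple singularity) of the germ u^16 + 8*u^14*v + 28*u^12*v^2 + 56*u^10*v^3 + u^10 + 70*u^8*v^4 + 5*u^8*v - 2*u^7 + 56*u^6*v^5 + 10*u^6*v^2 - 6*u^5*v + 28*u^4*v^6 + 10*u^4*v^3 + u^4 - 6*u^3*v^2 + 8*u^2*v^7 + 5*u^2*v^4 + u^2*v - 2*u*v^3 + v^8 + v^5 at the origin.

D_{9}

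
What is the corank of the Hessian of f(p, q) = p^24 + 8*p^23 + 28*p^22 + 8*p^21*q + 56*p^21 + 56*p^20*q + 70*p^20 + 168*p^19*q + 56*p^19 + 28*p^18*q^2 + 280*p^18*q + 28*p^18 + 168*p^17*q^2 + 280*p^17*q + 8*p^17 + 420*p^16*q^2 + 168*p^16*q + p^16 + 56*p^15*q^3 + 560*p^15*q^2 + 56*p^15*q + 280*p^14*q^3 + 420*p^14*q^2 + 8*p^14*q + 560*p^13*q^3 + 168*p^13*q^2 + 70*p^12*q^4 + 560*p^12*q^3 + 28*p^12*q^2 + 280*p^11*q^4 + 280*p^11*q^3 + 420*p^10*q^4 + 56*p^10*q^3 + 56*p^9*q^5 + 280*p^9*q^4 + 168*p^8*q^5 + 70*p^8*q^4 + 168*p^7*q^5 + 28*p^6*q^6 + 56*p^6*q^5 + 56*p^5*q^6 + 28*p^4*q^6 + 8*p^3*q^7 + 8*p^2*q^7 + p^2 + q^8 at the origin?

1

Hessian at 0 has rank 1.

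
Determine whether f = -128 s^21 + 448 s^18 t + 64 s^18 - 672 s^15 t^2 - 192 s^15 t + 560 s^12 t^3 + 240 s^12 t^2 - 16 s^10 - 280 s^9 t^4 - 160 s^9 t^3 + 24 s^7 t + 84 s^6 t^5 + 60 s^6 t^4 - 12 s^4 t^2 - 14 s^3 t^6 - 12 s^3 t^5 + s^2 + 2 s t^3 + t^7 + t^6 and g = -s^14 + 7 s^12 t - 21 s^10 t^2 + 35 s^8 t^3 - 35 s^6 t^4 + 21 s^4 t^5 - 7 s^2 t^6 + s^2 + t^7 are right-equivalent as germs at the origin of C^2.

The Hessian of f at 0 has rank 1. Corank 1: A-series; mu = 6 gives A_6. The Hessian of g at 0 has rank 1. Corank 1: A-series; mu = 6 gives A_6. Both have type A_6, hence right-equivalent.

Yes.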